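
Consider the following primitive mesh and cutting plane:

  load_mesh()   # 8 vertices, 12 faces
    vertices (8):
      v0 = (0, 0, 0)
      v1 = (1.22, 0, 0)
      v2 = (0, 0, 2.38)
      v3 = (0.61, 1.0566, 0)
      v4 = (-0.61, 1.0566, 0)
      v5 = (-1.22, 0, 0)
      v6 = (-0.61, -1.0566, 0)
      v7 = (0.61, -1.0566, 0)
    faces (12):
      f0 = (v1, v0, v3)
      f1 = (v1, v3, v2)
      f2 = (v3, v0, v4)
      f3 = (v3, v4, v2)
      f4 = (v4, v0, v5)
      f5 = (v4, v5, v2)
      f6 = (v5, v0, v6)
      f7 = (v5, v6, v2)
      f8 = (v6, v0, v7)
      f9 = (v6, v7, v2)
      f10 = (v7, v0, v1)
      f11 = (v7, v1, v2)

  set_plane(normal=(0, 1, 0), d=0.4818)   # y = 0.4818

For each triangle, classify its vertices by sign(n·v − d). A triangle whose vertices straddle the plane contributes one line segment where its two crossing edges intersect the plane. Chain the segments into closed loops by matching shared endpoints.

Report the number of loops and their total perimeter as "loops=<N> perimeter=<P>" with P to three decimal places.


loops=1 perimeter=5.350

Straddling triangles (6 of 12):
  (v1,v0,v3) [--+] → (0.278154, 0.4818, 0)–(0.941846, 0.4818, 0)  len=0.6637
  (v1,v3,v2) [-+-] → (0.941846, 0.4818, 0)–(0.278154, 0.4818, 1.29474)  len=1.4549
  (v3,v0,v4) [+-+] → (0.278154, 0.4818, 0)–(-0.278154, 0.4818, 0)  len=0.5563
  (v3,v4,v2) [++-] → (-0.278154, 0.4818, 1.29474)–(0.278154, 0.4818, 1.29474)  len=0.5563
  (v4,v0,v5) [+--] → (-0.278154, 0.4818, 0)–(-0.941846, 0.4818, 0)  len=0.6637
  (v4,v5,v2) [+--] → (-0.941846, 0.4818, 0)–(-0.278154, 0.4818, 1.29474)  len=1.4549

Chained into 1 loop(s):
  loop 1: 6 segments, perimeter = 5.3499
Total perimeter = 5.350


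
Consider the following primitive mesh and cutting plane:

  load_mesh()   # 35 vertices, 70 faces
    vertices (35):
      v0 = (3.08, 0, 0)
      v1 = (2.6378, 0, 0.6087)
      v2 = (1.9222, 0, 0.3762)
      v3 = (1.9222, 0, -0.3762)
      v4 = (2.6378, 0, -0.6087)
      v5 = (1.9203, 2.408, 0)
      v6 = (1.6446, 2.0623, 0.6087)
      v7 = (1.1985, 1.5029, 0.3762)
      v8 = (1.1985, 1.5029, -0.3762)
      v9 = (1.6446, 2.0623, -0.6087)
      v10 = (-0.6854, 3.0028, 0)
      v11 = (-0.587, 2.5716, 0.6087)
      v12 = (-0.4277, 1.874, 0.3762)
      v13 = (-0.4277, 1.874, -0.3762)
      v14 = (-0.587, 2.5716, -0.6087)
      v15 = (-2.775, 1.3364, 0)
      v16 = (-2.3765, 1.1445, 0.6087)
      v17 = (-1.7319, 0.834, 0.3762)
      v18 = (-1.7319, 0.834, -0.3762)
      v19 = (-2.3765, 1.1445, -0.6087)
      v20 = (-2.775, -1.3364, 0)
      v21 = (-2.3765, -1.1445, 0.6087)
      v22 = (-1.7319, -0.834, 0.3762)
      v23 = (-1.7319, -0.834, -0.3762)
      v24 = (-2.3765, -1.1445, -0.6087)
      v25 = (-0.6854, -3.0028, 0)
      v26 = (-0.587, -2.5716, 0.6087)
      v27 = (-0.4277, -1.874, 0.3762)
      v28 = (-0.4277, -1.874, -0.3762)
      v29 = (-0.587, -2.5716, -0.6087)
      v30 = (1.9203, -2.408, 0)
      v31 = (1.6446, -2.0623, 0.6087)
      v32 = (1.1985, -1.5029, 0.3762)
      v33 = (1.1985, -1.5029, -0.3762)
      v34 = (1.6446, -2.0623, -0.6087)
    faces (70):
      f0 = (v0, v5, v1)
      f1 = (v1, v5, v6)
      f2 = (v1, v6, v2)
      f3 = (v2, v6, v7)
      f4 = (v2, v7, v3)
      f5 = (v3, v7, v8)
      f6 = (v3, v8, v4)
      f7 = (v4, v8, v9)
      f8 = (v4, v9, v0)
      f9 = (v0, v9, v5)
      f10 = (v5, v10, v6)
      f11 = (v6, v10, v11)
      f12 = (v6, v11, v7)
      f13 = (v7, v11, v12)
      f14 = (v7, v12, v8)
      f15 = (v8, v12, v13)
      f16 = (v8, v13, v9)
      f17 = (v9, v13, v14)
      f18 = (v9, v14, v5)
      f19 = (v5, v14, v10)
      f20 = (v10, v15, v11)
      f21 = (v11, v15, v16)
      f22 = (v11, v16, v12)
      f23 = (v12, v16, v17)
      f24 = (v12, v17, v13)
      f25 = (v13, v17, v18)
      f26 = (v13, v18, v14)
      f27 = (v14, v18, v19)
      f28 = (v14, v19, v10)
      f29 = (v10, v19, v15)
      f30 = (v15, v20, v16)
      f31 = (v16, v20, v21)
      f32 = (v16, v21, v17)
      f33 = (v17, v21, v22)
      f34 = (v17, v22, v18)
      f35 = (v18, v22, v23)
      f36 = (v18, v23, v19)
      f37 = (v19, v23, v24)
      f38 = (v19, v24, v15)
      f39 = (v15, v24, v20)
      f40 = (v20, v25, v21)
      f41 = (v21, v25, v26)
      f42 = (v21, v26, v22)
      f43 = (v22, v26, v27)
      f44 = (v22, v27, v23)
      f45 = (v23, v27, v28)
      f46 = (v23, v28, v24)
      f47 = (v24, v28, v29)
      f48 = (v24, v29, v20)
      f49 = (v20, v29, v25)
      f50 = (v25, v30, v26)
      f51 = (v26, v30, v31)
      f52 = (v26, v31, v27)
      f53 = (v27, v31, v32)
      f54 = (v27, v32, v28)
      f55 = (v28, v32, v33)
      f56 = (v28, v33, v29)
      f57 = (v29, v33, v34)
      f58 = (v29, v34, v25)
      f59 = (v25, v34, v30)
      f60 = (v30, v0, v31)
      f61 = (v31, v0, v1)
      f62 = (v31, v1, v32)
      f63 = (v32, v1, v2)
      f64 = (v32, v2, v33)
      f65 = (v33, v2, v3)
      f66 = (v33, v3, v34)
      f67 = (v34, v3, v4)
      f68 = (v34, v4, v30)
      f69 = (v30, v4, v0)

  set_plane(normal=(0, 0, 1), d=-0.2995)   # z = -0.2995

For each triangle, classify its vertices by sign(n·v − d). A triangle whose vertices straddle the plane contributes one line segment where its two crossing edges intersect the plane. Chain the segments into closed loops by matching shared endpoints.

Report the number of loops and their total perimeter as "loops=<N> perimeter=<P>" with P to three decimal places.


loops=2 perimeter=29.064

Straddling triangles (28 of 70):
  (v2,v7,v3) [++-] → (1.84843, 0.153206, -0.2995)–(1.9222, 0, -0.2995)  len=0.1700
  (v3,v7,v8) [-+-] → (1.84843, 0.153206, -0.2995)–(1.1985, 1.5029, -0.2995)  len=1.4980
  (v4,v9,v0) [--+] → (2.37374, 1.01472, -0.2995)–(2.86242, 0, -0.2995)  len=1.1263
  (v0,v9,v5) [+-+] → (2.37374, 1.01472, -0.2995)–(1.78465, 2.2379, -0.2995)  len=1.3576
  (v7,v12,v8) [++-] → (1.03272, 1.54073, -0.2995)–(1.1985, 1.5029, -0.2995)  len=0.1700
  (v8,v12,v13) [-+-] → (1.03272, 1.54073, -0.2995)–(-0.4277, 1.874, -0.2995)  len=1.4980
  (v9,v14,v5) [--+] → (0.686628, 2.4885, -0.2995)–(1.78465, 2.2379, -0.2995)  len=1.1263
  (v5,v14,v10) [+-+] → (0.686628, 2.4885, -0.2995)–(-0.636984, 2.79064, -0.2995)  len=1.3577
  (v12,v17,v13) [++-] → (-0.560651, 1.76798, -0.2995)–(-0.4277, 1.874, -0.2995)  len=0.1700
  (v13,v17,v18) [-+-] → (-0.560651, 1.76798, -0.2995)–(-1.7319, 0.834, -0.2995)  len=1.4980
  (v14,v19,v10) [--+] → (-1.51748, 2.08846, -0.2995)–(-0.636984, 2.79064, -0.2995)  len=1.1262
  (v10,v19,v15) [+-+] → (-1.51748, 2.08846, -0.2995)–(-2.57893, 1.24198, -0.2995)  len=1.3576
  (v17,v22,v18) [++-] → (-1.7319, 0.663963, -0.2995)–(-1.7319, 0.834, -0.2995)  len=0.1700
  (v18,v22,v23) [-+-] → (-1.7319, 0.663963, -0.2995)–(-1.7319, -0.834, -0.2995)  len=1.4980
  (v19,v24,v15) [--+] → (-2.57893, 0.115717, -0.2995)–(-2.57893, 1.24198, -0.2995)  len=1.1263
  (v15,v24,v20) [+-+] → (-2.57893, 0.115717, -0.2995)–(-2.57893, -1.24198, -0.2995)  len=1.3577
  (v22,v27,v23) [++-] → (-1.59895, -0.940018, -0.2995)–(-1.7319, -0.834, -0.2995)  len=0.1700
  (v23,v27,v28) [-+-] → (-1.59895, -0.940018, -0.2995)–(-0.4277, -1.874, -0.2995)  len=1.4980
  (v24,v29,v20) [--+] → (-1.69843, -1.94416, -0.2995)–(-2.57893, -1.24198, -0.2995)  len=1.1262
  (v20,v29,v25) [+-+] → (-1.69843, -1.94416, -0.2995)–(-0.636984, -2.79064, -0.2995)  len=1.3576
  (v27,v32,v28) [++-] → (-0.261924, -1.83617, -0.2995)–(-0.4277, -1.874, -0.2995)  len=0.1700
  (v28,v32,v33) [-+-] → (-0.261924, -1.83617, -0.2995)–(1.1985, -1.5029, -0.2995)  len=1.4980
  (v29,v34,v25) [--+] → (0.461035, -2.54004, -0.2995)–(-0.636984, -2.79064, -0.2995)  len=1.1263
  (v25,v34,v30) [+-+] → (0.461035, -2.54004, -0.2995)–(1.78465, -2.2379, -0.2995)  len=1.3577
  (v32,v2,v33) [++-] → (1.27227, -1.34969, -0.2995)–(1.1985, -1.5029, -0.2995)  len=0.1700
  (v33,v2,v3) [-+-] → (1.27227, -1.34969, -0.2995)–(1.9222, 0, -0.2995)  len=1.4980
  (v34,v4,v30) [--+] → (2.27333, -1.22319, -0.2995)–(1.78465, -2.2379, -0.2995)  len=1.1263
  (v30,v4,v0) [+-+] → (2.27333, -1.22319, -0.2995)–(2.86242, 0, -0.2995)  len=1.3576

Chained into 2 loop(s):
  loop 1: 14 segments, perimeter = 11.6763
  loop 2: 14 segments, perimeter = 17.3873
Total perimeter = 29.064


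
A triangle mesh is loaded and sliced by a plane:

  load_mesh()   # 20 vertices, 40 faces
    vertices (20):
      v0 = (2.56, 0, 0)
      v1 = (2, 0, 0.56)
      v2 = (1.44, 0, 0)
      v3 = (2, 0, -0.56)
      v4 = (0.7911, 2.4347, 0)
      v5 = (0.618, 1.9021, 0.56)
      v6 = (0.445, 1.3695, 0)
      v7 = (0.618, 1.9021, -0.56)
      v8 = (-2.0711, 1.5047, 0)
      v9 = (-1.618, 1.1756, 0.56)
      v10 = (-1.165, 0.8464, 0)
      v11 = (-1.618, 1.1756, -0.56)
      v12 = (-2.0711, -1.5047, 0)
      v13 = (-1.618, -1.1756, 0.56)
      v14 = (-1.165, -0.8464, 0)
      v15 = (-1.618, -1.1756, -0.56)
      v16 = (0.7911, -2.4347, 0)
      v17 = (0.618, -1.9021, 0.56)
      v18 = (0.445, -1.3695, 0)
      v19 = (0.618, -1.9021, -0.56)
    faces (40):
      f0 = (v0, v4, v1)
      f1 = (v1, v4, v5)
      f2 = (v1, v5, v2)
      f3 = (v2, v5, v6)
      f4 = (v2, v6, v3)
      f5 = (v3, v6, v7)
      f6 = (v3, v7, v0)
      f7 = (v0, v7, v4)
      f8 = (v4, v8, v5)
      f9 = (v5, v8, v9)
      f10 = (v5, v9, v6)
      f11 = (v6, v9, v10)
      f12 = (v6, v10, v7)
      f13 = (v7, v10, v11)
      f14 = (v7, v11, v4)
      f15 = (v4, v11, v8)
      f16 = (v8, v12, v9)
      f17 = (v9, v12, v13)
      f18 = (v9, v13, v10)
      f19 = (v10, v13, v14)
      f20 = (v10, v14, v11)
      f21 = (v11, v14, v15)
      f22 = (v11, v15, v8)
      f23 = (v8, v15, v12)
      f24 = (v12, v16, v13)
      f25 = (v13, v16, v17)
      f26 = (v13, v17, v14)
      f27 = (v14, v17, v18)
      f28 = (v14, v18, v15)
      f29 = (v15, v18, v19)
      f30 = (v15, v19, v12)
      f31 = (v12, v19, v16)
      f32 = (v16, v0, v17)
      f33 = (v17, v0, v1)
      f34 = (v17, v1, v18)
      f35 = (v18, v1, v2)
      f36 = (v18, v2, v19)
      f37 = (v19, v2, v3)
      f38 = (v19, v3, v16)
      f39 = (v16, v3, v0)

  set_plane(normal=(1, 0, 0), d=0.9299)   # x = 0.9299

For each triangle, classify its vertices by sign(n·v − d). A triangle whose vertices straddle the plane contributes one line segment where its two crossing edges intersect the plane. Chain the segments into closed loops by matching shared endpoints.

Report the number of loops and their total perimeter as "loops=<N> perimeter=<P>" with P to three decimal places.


loops=2 perimeter=7.622

Straddling triangles (16 of 40):
  (v0,v4,v1) [+-+] → (0.9299, 2.24366, 0)–(0.9299, 2.15516, 0.0642965)  len=0.1094
  (v1,v4,v5) [+--] → (0.9299, 2.15516, 0.0642965)–(0.9299, 1.47282, 0.56)  len=0.8434
  (v1,v5,v2) [+-+] → (0.9299, 1.47282, 0.56)–(0.9299, 1.18037, 0.347513)  len=0.3615
  (v2,v5,v6) [+--] → (0.9299, 1.18037, 0.347513)–(0.9299, 0.702092, 0)  len=0.5912
  (v2,v6,v3) [+-+] → (0.9299, 0.702092, 0)–(0.9299, 0.942445, -0.174626)  len=0.2971
  (v3,v6,v7) [+--] → (0.9299, 0.942445, -0.174626)–(0.9299, 1.47282, -0.56)  len=0.6556
  (v3,v7,v0) [+-+] → (0.9299, 1.47282, -0.56)–(0.9299, 1.59661, -0.47006)  len=0.1530
  (v0,v7,v4) [+--] → (0.9299, 1.59661, -0.47006)–(0.9299, 2.24366, 0)  len=0.7998
  (v16,v0,v17) [-+-] → (0.9299, -2.24366, 0)–(0.9299, -1.59661, 0.47006)  len=0.7998
  (v17,v0,v1) [-++] → (0.9299, -1.59661, 0.47006)–(0.9299, -1.47282, 0.56)  len=0.1530
  (v17,v1,v18) [-+-] → (0.9299, -1.47282, 0.56)–(0.9299, -0.942445, 0.174626)  len=0.6556
  (v18,v1,v2) [-++] → (0.9299, -0.942445, 0.174626)–(0.9299, -0.702092, 0)  len=0.2971
  (v18,v2,v19) [-+-] → (0.9299, -0.702092, 0)–(0.9299, -1.18037, -0.347513)  len=0.5912
  (v19,v2,v3) [-++] → (0.9299, -1.18037, -0.347513)–(0.9299, -1.47282, -0.56)  len=0.3615
  (v19,v3,v16) [-+-] → (0.9299, -1.47282, -0.56)–(0.9299, -2.15516, -0.0642965)  len=0.8434
  (v16,v3,v0) [-++] → (0.9299, -2.15516, -0.0642965)–(0.9299, -2.24366, 0)  len=0.1094

Chained into 2 loop(s):
  loop 1: 8 segments, perimeter = 3.8109
  loop 2: 8 segments, perimeter = 3.8109
Total perimeter = 7.622


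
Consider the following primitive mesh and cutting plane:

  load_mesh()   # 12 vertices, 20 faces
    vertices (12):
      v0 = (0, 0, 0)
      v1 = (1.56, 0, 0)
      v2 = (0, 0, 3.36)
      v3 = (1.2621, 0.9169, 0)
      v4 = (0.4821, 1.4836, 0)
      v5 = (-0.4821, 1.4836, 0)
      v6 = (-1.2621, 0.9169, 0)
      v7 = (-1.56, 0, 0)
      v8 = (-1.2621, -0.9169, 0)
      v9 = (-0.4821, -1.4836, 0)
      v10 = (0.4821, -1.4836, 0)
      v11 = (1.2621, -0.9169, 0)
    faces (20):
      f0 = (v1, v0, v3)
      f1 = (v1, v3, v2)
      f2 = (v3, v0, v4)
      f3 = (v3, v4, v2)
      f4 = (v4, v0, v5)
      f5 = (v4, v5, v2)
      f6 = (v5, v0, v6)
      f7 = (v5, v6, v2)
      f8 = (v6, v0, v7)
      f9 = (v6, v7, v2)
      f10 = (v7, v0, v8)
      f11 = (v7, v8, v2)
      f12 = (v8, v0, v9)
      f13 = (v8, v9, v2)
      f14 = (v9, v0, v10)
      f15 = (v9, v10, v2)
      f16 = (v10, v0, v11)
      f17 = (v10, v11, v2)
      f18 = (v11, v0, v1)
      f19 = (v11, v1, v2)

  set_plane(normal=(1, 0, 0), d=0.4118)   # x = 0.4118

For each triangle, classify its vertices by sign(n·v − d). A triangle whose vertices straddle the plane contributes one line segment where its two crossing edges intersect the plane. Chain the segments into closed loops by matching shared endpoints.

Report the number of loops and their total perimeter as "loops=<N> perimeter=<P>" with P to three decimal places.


loops=1 perimeter=8.810

Straddling triangles (12 of 20):
  (v1,v0,v3) [+-+] → (0.4118, 0, 0)–(0.4118, 0.299168, 0)  len=0.2992
  (v1,v3,v2) [++-] → (0.4118, 0.299168, 2.26369)–(0.4118, 0, 2.47305)  len=0.3651
  (v3,v0,v4) [+-+] → (0.4118, 0.299168, 0)–(0.4118, 1.26726, 0)  len=0.9681
  (v3,v4,v2) [++-] → (0.4118, 1.26726, 0.489956)–(0.4118, 0.299168, 2.26369)  len=2.0207
  (v4,v0,v5) [+--] → (0.4118, 1.26726, 0)–(0.4118, 1.4836, 0)  len=0.2163
  (v4,v5,v2) [+--] → (0.4118, 1.4836, 0)–(0.4118, 1.26726, 0.489956)  len=0.5356
  (v9,v0,v10) [--+] → (0.4118, -1.26726, 0)–(0.4118, -1.4836, 0)  len=0.2163
  (v9,v10,v2) [-+-] → (0.4118, -1.4836, 0)–(0.4118, -1.26726, 0.489956)  len=0.5356
  (v10,v0,v11) [+-+] → (0.4118, -1.26726, 0)–(0.4118, -0.299168, 0)  len=0.9681
  (v10,v11,v2) [++-] → (0.4118, -0.299168, 2.26369)–(0.4118, -1.26726, 0.489956)  len=2.0207
  (v11,v0,v1) [+-+] → (0.4118, -0.299168, 0)–(0.4118, 0, 0)  len=0.2992
  (v11,v1,v2) [++-] → (0.4118, 0, 2.47305)–(0.4118, -0.299168, 2.26369)  len=0.3651

Chained into 1 loop(s):
  loop 1: 12 segments, perimeter = 8.8101
Total perimeter = 8.810


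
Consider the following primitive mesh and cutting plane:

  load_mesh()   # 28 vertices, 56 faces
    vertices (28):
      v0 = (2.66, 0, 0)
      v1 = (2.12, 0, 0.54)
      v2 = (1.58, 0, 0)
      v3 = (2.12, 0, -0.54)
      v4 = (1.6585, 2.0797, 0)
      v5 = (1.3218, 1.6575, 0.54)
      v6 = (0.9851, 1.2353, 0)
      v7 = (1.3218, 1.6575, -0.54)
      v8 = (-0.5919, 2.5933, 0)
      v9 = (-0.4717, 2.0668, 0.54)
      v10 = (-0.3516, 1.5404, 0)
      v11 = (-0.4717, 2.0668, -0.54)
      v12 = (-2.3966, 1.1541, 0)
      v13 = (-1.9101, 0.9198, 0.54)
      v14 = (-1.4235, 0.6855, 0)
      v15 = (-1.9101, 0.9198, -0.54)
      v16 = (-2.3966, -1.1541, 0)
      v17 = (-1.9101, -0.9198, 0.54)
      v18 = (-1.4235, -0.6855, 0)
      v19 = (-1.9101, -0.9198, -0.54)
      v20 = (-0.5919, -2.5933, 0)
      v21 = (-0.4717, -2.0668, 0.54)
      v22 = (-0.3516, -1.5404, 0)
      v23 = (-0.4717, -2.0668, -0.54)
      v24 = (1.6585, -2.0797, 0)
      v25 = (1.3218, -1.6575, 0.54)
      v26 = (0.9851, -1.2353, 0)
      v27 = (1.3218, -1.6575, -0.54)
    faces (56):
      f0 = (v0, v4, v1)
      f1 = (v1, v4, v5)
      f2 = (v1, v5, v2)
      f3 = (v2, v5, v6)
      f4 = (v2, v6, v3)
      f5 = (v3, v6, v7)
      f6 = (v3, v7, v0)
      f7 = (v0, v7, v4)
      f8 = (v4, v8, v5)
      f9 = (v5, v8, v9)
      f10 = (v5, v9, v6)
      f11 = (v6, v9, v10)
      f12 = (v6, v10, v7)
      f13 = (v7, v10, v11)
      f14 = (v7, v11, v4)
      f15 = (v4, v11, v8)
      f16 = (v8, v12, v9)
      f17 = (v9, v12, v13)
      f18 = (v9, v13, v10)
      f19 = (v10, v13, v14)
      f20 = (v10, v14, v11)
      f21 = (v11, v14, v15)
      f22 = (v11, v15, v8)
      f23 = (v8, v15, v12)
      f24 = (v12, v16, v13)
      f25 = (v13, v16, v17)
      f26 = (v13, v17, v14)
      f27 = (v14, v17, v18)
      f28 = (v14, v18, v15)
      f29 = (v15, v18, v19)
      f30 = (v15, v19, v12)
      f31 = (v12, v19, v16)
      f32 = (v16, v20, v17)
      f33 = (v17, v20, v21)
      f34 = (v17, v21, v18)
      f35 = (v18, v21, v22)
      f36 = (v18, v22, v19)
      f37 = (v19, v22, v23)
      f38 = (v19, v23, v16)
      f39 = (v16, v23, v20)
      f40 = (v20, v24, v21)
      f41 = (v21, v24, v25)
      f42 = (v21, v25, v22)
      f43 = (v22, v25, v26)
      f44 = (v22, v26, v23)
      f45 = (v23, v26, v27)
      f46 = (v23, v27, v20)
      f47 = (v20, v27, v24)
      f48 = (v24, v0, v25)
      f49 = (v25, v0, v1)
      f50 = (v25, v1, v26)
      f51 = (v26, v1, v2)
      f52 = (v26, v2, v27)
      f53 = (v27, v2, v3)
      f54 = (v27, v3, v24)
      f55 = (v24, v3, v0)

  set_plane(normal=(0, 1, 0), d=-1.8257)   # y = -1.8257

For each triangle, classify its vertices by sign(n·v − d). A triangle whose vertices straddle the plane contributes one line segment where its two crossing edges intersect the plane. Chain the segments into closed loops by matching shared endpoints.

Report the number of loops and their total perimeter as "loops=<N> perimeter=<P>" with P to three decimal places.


loops=1 perimeter=7.544

Straddling triangles (16 of 56):
  (v16,v20,v17) [+-+] → (-1.55444, -1.8257, 0)–(-1.19653, -1.8257, 0.247687)  len=0.4353
  (v17,v20,v21) [+--] → (-1.19653, -1.8257, 0.247687)–(-0.774052, -1.8257, 0.54)  len=0.5137
  (v17,v21,v18) [+-+] → (-0.774052, -1.8257, 0.54)–(-0.637833, -1.8257, 0.445745)  len=0.1656
  (v18,v21,v22) [+-+] → (-0.637833, -1.8257, 0.445745)–(-0.416692, -1.8257, 0.292671)  len=0.2690
  (v19,v22,v23) [++-] → (-0.416692, -1.8257, -0.292671)–(-0.774052, -1.8257, -0.54)  len=0.4346
  (v19,v23,v16) [+-+] → (-0.774052, -1.8257, -0.54)–(-0.980184, -1.8257, -0.397353)  len=0.2507
  (v16,v23,v20) [+--] → (-0.980184, -1.8257, -0.397353)–(-1.55444, -1.8257, 0)  len=0.6983
  (v21,v24,v25) [--+] → (1.45594, -1.8257, 0.32487)–(0.584769, -1.8257, 0.54)  len=0.8973
  (v21,v25,v22) [-++] → (0.584769, -1.8257, 0.54)–(-0.416692, -1.8257, 0.292671)  len=1.0316
  (v22,v26,v23) [++-] → (-0.0492893, -1.8257, -0.383423)–(-0.416692, -1.8257, -0.292671)  len=0.3784
  (v23,v26,v27) [-++] → (-0.0492893, -1.8257, -0.383423)–(0.584769, -1.8257, -0.54)  len=0.6531
  (v23,v27,v20) [-+-] → (0.584769, -1.8257, -0.54)–(0.977833, -1.8257, -0.442941)  len=0.4049
  (v20,v27,v24) [-+-] → (0.977833, -1.8257, -0.442941)–(1.45594, -1.8257, -0.32487)  len=0.4925
  (v24,v0,v25) [-++] → (1.78082, -1.8257, 0)–(1.45594, -1.8257, 0.32487)  len=0.4594
  (v27,v3,v24) [++-] → (1.71486, -1.8257, -0.0659518)–(1.45594, -1.8257, -0.32487)  len=0.3662
  (v24,v3,v0) [-++] → (1.71486, -1.8257, -0.0659518)–(1.78082, -1.8257, 0)  len=0.0933

Chained into 1 loop(s):
  loop 1: 16 segments, perimeter = 7.5439
Total perimeter = 7.544


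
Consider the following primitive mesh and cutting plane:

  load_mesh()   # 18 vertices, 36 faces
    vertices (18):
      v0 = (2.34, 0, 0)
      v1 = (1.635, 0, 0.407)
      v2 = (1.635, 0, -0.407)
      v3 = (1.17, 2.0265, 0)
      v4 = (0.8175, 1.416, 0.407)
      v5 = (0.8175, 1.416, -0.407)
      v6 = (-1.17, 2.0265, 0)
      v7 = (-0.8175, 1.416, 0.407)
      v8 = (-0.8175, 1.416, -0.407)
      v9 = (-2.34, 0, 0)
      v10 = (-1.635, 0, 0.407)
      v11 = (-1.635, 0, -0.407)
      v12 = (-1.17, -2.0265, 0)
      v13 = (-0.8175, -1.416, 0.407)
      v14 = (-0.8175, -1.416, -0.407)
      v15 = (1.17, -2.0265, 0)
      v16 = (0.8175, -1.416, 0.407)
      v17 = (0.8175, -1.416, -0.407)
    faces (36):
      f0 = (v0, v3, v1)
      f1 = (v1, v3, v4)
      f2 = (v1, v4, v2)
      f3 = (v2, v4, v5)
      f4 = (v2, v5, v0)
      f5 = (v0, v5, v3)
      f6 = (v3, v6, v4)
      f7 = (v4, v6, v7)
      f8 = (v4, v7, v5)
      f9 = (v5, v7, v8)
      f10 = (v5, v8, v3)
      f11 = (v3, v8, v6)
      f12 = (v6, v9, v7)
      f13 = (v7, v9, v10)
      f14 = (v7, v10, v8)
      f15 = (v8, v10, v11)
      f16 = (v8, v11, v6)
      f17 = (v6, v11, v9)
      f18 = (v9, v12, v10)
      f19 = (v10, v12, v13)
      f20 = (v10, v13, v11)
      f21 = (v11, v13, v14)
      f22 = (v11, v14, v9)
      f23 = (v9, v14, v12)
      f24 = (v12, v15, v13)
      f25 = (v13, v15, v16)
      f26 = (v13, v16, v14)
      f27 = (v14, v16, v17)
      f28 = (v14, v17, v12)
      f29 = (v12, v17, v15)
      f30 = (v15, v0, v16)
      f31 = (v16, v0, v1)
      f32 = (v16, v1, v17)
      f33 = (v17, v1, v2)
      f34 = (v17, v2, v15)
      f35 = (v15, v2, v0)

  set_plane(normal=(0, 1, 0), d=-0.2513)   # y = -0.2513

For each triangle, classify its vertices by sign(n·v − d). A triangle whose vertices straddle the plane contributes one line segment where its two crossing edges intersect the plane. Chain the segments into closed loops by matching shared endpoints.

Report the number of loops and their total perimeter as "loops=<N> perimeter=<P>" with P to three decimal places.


Straddling triangles (12 of 36):
  (v9,v12,v10) [+-+] → (-2.19491, -0.2513, 0)–(-1.57734, -0.2513, 0.356529)  len=0.7131
  (v10,v12,v13) [+--] → (-1.57734, -0.2513, 0.356529)–(-1.48992, -0.2513, 0.407)  len=0.1009
  (v10,v13,v11) [+-+] → (-1.48992, -0.2513, 0.407)–(-1.48992, -0.2513, -0.262538)  len=0.6695
  (v11,v13,v14) [+--] → (-1.48992, -0.2513, -0.262538)–(-1.48992, -0.2513, -0.407)  len=0.1445
  (v11,v14,v9) [+-+] → (-1.48992, -0.2513, -0.407)–(-2.0698, -0.2513, -0.072231)  len=0.6696
  (v9,v14,v12) [+--] → (-2.0698, -0.2513, -0.072231)–(-2.19491, -0.2513, 0)  len=0.1445
  (v15,v0,v16) [-+-] → (2.19491, -0.2513, 0)–(2.0698, -0.2513, 0.072231)  len=0.1445
  (v16,v0,v1) [-++] → (2.0698, -0.2513, 0.072231)–(1.48992, -0.2513, 0.407)  len=0.6696
  (v16,v1,v17) [-+-] → (1.48992, -0.2513, 0.407)–(1.48992, -0.2513, 0.262538)  len=0.1445
  (v17,v1,v2) [-++] → (1.48992, -0.2513, 0.262538)–(1.48992, -0.2513, -0.407)  len=0.6695
  (v17,v2,v15) [-+-] → (1.48992, -0.2513, -0.407)–(1.57734, -0.2513, -0.356529)  len=0.1009
  (v15,v2,v0) [-++] → (1.57734, -0.2513, -0.356529)–(2.19491, -0.2513, 0)  len=0.7131

Chained into 2 loop(s):
  loop 1: 6 segments, perimeter = 2.4421
  loop 2: 6 segments, perimeter = 2.4421
Total perimeter = 4.884

loops=2 perimeter=4.884


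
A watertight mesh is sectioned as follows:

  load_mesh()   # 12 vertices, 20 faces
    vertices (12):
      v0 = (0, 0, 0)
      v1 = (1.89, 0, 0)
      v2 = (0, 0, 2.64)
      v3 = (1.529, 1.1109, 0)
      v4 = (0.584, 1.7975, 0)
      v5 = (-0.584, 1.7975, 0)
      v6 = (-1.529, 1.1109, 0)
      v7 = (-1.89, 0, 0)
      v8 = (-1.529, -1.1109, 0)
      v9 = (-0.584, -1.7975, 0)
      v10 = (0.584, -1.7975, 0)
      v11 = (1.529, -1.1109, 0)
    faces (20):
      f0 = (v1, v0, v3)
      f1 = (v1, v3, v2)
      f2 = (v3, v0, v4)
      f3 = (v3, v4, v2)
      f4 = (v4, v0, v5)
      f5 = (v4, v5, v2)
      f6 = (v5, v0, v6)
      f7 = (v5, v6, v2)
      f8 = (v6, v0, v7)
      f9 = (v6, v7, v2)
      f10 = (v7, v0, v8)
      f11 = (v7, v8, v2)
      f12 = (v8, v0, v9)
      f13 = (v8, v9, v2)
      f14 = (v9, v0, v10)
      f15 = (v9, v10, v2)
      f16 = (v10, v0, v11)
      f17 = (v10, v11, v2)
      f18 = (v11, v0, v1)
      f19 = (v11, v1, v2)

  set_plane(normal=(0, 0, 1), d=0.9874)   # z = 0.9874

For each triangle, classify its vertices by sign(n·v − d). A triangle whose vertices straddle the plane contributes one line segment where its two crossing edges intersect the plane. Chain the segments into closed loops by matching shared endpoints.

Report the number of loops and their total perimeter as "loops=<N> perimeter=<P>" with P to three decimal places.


Straddling triangles (10 of 20):
  (v1,v3,v2) [--+] → (0.957131, 0.695407, 0.9874)–(1.18311, 0, 0.9874)  len=0.7312
  (v3,v4,v2) [--+] → (0.365575, 1.12521, 0.9874)–(0.957131, 0.695407, 0.9874)  len=0.7312
  (v4,v5,v2) [--+] → (-0.365575, 1.12521, 0.9874)–(0.365575, 1.12521, 0.9874)  len=0.7312
  (v5,v6,v2) [--+] → (-0.957131, 0.695407, 0.9874)–(-0.365575, 1.12521, 0.9874)  len=0.7312
  (v6,v7,v2) [--+] → (-1.18311, 0, 0.9874)–(-0.957131, 0.695407, 0.9874)  len=0.7312
  (v7,v8,v2) [--+] → (-0.957131, -0.695407, 0.9874)–(-1.18311, 0, 0.9874)  len=0.7312
  (v8,v9,v2) [--+] → (-0.365575, -1.12521, 0.9874)–(-0.957131, -0.695407, 0.9874)  len=0.7312
  (v9,v10,v2) [--+] → (0.365575, -1.12521, 0.9874)–(-0.365575, -1.12521, 0.9874)  len=0.7312
  (v10,v11,v2) [--+] → (0.957131, -0.695407, 0.9874)–(0.365575, -1.12521, 0.9874)  len=0.7312
  (v11,v1,v2) [--+] → (1.18311, 0, 0.9874)–(0.957131, -0.695407, 0.9874)  len=0.7312

Chained into 1 loop(s):
  loop 1: 10 segments, perimeter = 7.3119
Total perimeter = 7.312

loops=1 perimeter=7.312


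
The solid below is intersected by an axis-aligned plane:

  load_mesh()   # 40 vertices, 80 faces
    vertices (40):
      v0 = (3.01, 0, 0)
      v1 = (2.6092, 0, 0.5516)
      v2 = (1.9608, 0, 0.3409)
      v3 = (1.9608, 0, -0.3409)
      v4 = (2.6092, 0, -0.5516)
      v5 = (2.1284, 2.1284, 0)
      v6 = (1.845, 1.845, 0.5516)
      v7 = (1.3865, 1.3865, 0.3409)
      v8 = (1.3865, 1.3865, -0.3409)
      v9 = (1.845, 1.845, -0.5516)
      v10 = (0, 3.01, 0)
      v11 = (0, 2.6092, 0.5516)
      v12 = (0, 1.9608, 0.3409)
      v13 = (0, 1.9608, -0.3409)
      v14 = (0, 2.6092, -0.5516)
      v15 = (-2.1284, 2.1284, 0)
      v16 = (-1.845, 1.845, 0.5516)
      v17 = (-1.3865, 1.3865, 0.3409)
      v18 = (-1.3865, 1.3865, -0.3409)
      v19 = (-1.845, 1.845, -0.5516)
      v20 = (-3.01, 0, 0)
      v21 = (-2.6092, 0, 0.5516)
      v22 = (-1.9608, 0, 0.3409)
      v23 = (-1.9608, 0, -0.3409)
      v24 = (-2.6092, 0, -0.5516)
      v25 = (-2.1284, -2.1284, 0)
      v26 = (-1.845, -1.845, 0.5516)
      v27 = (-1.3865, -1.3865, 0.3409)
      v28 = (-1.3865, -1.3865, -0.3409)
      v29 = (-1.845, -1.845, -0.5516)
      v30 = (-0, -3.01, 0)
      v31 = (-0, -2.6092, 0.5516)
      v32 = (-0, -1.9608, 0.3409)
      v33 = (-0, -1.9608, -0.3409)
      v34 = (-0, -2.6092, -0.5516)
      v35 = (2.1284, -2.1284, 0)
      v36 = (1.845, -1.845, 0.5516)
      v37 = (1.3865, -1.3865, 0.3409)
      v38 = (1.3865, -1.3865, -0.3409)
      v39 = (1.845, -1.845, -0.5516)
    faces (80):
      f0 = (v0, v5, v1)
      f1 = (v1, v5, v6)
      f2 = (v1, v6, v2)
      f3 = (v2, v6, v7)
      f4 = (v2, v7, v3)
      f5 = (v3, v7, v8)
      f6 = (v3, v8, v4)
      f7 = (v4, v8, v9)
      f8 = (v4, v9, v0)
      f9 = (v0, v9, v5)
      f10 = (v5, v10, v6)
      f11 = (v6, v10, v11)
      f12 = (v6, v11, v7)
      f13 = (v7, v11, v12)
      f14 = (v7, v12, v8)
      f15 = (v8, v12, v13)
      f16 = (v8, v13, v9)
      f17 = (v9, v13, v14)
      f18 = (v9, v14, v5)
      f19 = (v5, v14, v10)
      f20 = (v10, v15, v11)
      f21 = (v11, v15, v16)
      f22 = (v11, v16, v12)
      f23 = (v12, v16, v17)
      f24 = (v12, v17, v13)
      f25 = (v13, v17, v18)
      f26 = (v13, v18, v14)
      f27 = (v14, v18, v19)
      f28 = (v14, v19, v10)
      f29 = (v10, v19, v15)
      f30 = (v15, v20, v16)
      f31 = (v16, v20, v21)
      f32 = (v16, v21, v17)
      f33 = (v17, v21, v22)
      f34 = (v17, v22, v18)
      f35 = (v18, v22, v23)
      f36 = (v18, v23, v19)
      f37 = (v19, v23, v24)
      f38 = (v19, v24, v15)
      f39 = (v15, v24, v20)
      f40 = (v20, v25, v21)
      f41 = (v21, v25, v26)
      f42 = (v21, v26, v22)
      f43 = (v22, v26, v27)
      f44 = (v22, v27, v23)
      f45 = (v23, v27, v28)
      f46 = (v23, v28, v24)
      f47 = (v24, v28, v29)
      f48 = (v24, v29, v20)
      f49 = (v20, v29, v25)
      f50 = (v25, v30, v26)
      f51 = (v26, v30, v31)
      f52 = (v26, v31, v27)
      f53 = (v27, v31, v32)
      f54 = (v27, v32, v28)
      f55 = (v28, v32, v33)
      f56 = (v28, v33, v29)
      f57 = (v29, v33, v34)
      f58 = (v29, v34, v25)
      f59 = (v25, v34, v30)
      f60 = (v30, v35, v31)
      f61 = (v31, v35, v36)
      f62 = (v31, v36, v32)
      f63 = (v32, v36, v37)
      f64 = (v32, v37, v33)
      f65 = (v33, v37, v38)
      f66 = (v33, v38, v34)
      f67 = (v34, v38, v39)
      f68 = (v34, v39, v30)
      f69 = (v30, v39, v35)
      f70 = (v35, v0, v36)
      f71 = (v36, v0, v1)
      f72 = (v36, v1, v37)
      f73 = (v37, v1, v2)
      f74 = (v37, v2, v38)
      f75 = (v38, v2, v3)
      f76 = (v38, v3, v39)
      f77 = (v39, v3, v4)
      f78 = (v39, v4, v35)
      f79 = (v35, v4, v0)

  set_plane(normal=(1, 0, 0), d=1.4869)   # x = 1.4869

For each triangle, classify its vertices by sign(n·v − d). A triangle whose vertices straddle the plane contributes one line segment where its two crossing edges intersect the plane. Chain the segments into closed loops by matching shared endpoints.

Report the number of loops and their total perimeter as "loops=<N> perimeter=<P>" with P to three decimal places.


Straddling triangles (24 of 80):
  (v2,v6,v7) [++-] → (1.4869, 1.4869, 0.387038)–(1.4869, 1.14411, 0.3409)  len=0.3459
  (v2,v7,v3) [+-+] → (1.4869, 1.14411, 0.3409)–(1.4869, 1.14411, 0.221707)  len=0.1192
  (v3,v7,v8) [+--] → (1.4869, 1.14411, 0.221707)–(1.4869, 1.14411, -0.3409)  len=0.5626
  (v3,v8,v4) [+-+] → (1.4869, 1.14411, -0.3409)–(1.4869, 1.27265, -0.358201)  len=0.1297
  (v4,v8,v9) [+-+] → (1.4869, 1.27265, -0.358201)–(1.4869, 1.4869, -0.387038)  len=0.2162
  (v5,v10,v6) [+-+] → (1.4869, 2.39411, 0)–(1.4869, 2.07112, 0.444539)  len=0.5495
  (v6,v10,v11) [+--] → (1.4869, 2.07112, 0.444539)–(1.4869, 1.99333, 0.5516)  len=0.1323
  (v6,v11,v7) [+--] → (1.4869, 1.99333, 0.5516)–(1.4869, 1.4869, 0.387038)  len=0.5325
  (v8,v13,v9) [--+] → (1.4869, 1.86748, -0.510705)–(1.4869, 1.4869, -0.387038)  len=0.4002
  (v9,v13,v14) [+--] → (1.4869, 1.86748, -0.510705)–(1.4869, 1.99333, -0.5516)  len=0.1323
  (v9,v14,v5) [+-+] → (1.4869, 1.99333, -0.5516)–(1.4869, 2.27331, -0.166252)  len=0.4763
  (v5,v14,v10) [+--] → (1.4869, 2.27331, -0.166252)–(1.4869, 2.39411, 0)  len=0.2055
  (v30,v35,v31) [-+-] → (1.4869, -2.39411, 0)–(1.4869, -2.27331, 0.166252)  len=0.2055
  (v31,v35,v36) [-++] → (1.4869, -2.27331, 0.166252)–(1.4869, -1.99333, 0.5516)  len=0.4763
  (v31,v36,v32) [-+-] → (1.4869, -1.99333, 0.5516)–(1.4869, -1.86748, 0.510705)  len=0.1323
  (v32,v36,v37) [-+-] → (1.4869, -1.86748, 0.510705)–(1.4869, -1.4869, 0.387038)  len=0.4002
  (v34,v38,v39) [--+] → (1.4869, -1.4869, -0.387038)–(1.4869, -1.99333, -0.5516)  len=0.5325
  (v34,v39,v30) [-+-] → (1.4869, -1.99333, -0.5516)–(1.4869, -2.07112, -0.444539)  len=0.1323
  (v30,v39,v35) [-++] → (1.4869, -2.07112, -0.444539)–(1.4869, -2.39411, 0)  len=0.5495
  (v36,v1,v37) [++-] → (1.4869, -1.27265, 0.358201)–(1.4869, -1.4869, 0.387038)  len=0.2162
  (v37,v1,v2) [-++] → (1.4869, -1.27265, 0.358201)–(1.4869, -1.14411, 0.3409)  len=0.1297
  (v37,v2,v38) [-+-] → (1.4869, -1.14411, 0.3409)–(1.4869, -1.14411, -0.221707)  len=0.5626
  (v38,v2,v3) [-++] → (1.4869, -1.14411, -0.221707)–(1.4869, -1.14411, -0.3409)  len=0.1192
  (v38,v3,v39) [-++] → (1.4869, -1.14411, -0.3409)–(1.4869, -1.4869, -0.387038)  len=0.3459

Chained into 2 loop(s):
  loop 1: 12 segments, perimeter = 3.8022
  loop 2: 12 segments, perimeter = 3.8022
Total perimeter = 7.604

loops=2 perimeter=7.604


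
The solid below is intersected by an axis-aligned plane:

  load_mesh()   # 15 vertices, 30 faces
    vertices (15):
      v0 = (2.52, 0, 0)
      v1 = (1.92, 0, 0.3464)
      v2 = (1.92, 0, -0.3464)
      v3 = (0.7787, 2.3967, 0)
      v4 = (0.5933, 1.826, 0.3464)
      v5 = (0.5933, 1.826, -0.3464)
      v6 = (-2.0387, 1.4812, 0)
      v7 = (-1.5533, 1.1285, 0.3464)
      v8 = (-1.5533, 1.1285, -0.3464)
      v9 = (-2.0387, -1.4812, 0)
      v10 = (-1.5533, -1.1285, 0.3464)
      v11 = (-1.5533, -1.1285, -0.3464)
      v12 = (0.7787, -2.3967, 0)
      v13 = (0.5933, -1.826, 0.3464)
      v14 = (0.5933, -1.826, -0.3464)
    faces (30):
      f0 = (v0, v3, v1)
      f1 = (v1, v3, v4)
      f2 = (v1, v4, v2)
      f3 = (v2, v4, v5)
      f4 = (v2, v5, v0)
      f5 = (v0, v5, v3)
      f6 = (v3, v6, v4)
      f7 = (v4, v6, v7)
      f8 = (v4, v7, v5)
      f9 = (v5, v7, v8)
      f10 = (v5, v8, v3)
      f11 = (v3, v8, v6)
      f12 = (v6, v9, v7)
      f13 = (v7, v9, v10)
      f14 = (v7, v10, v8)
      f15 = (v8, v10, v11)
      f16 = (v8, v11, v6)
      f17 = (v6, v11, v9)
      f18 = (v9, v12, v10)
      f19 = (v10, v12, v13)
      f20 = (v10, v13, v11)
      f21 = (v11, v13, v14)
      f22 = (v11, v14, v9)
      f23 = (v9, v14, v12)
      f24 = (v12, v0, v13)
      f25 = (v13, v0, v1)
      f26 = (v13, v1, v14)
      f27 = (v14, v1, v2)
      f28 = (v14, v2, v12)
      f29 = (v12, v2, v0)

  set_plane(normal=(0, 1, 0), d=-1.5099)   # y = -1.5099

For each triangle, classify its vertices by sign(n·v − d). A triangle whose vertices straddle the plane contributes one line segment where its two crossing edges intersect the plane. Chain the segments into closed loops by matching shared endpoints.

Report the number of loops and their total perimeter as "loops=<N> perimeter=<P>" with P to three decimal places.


loops=2 perimeter=5.988

Straddling triangles (12 of 30):
  (v9,v12,v10) [+-+] → (-1.95038, -1.5099, 0)–(-0.851972, -1.5099, 0.242223)  len=1.1248
  (v10,v12,v13) [+--] → (-0.851972, -1.5099, 0.242223)–(-0.379518, -1.5099, 0.3464)  len=0.4838
  (v10,v13,v11) [+-+] → (-0.379518, -1.5099, 0.3464)–(-0.379518, -1.5099, 0.03243)  len=0.3140
  (v11,v13,v14) [+--] → (-0.379518, -1.5099, 0.03243)–(-0.379518, -1.5099, -0.3464)  len=0.3788
  (v11,v14,v9) [+-+] → (-0.379518, -1.5099, -0.3464)–(-1.81962, -1.5099, -0.0288332)  len=1.4747
  (v9,v14,v12) [+--] → (-1.81962, -1.5099, -0.0288332)–(-1.95038, -1.5099, 0)  len=0.1339
  (v12,v0,v13) [-+-] → (1.423, -1.5099, 0)–(0.926832, -1.5099, 0.286434)  len=0.5729
  (v13,v0,v1) [-++] → (0.926832, -1.5099, 0.286434)–(0.822966, -1.5099, 0.3464)  len=0.1199
  (v13,v1,v14) [-+-] → (0.822966, -1.5099, 0.3464)–(0.822966, -1.5099, -0.226469)  len=0.5729
  (v14,v1,v2) [-++] → (0.822966, -1.5099, -0.226469)–(0.822966, -1.5099, -0.3464)  len=0.1199
  (v14,v2,v12) [-+-] → (0.822966, -1.5099, -0.3464)–(1.20099, -1.5099, -0.128171)  len=0.4365
  (v12,v2,v0) [-++] → (1.20099, -1.5099, -0.128171)–(1.423, -1.5099, 0)  len=0.2563

Chained into 2 loop(s):
  loop 1: 6 segments, perimeter = 3.9100
  loop 2: 6 segments, perimeter = 2.0785
Total perimeter = 5.988


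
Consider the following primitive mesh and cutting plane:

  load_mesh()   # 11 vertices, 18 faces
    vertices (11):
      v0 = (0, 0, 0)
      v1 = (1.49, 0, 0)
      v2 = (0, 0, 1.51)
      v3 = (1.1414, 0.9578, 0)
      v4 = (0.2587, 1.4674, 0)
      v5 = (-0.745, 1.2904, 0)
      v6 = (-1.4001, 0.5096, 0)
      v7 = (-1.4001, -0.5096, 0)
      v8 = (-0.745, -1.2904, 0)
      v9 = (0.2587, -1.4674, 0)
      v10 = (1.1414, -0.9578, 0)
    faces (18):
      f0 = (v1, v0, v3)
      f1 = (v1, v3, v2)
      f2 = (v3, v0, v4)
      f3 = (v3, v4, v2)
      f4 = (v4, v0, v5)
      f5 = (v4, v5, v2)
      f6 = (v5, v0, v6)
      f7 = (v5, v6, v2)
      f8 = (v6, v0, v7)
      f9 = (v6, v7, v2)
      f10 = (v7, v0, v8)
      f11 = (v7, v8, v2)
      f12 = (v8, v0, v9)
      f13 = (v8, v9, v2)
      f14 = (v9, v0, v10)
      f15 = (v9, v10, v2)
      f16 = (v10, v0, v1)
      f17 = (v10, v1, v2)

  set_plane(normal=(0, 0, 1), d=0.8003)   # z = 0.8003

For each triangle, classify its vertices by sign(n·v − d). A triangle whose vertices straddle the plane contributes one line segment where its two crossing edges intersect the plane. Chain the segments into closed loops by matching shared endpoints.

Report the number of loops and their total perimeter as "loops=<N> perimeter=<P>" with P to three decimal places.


Straddling triangles (9 of 18):
  (v1,v3,v2) [--+] → (0.536458, 0.450166, 0.8003)–(0.7003, 0, 0.8003)  len=0.4791
  (v3,v4,v2) [--+] → (0.121589, 0.689678, 0.8003)–(0.536458, 0.450166, 0.8003)  len=0.4790
  (v4,v5,v2) [--+] → (-0.35015, 0.606488, 0.8003)–(0.121589, 0.689678, 0.8003)  len=0.4790
  (v5,v6,v2) [--+] → (-0.658047, 0.239512, 0.8003)–(-0.35015, 0.606488, 0.8003)  len=0.4790
  (v6,v7,v2) [--+] → (-0.658047, -0.239512, 0.8003)–(-0.658047, 0.239512, 0.8003)  len=0.4790
  (v7,v8,v2) [--+] → (-0.35015, -0.606488, 0.8003)–(-0.658047, -0.239512, 0.8003)  len=0.4790
  (v8,v9,v2) [--+] → (0.121589, -0.689678, 0.8003)–(-0.35015, -0.606488, 0.8003)  len=0.4790
  (v9,v10,v2) [--+] → (0.536458, -0.450166, 0.8003)–(0.121589, -0.689678, 0.8003)  len=0.4790
  (v10,v1,v2) [--+] → (0.7003, 0, 0.8003)–(0.536458, -0.450166, 0.8003)  len=0.4791

Chained into 1 loop(s):
  loop 1: 9 segments, perimeter = 4.3113
Total perimeter = 4.311

loops=1 perimeter=4.311


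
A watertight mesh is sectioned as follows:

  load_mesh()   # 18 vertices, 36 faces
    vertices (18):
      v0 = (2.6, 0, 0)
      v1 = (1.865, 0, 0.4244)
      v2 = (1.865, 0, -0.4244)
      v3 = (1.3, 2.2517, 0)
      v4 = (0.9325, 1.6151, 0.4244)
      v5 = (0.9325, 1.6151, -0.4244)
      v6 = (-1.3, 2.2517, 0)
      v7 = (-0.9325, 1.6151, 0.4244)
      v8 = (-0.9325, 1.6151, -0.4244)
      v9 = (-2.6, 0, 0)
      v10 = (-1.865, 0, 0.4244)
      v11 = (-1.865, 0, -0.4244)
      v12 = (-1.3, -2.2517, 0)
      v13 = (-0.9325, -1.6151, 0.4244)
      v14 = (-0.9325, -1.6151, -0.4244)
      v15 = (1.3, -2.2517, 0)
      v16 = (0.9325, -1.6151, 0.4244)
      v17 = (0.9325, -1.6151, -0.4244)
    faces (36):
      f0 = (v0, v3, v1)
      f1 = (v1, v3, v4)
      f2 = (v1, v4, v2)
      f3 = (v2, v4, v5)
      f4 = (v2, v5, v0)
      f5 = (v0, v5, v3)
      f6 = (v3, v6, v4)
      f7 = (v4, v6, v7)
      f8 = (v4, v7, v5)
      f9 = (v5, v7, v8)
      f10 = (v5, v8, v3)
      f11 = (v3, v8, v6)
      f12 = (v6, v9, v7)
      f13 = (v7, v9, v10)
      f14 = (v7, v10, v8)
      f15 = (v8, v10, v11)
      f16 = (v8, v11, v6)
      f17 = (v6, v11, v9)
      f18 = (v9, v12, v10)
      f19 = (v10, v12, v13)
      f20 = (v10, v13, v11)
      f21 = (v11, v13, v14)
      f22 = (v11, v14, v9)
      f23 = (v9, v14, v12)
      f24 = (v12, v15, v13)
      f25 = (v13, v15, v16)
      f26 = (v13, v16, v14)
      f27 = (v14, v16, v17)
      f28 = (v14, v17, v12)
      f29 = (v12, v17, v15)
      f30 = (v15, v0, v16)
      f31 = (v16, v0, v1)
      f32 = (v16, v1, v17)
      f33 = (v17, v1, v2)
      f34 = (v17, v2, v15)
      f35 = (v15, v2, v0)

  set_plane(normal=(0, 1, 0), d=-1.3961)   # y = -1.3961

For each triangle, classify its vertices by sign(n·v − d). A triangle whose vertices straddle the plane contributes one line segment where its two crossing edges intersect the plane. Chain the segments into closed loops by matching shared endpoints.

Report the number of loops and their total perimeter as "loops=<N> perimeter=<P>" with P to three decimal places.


loops=2 perimeter=5.093

Straddling triangles (12 of 36):
  (v9,v12,v10) [+-+] → (-1.79397, -1.3961, 0)–(-1.51469, -1.3961, 0.161263)  len=0.3225
  (v10,v12,v13) [+--] → (-1.51469, -1.3961, 0.161263)–(-1.05894, -1.3961, 0.4244)  len=0.5263
  (v10,v13,v11) [+-+] → (-1.05894, -1.3961, 0.4244)–(-1.05894, -1.3961, 0.309307)  len=0.1151
  (v11,v13,v14) [+--] → (-1.05894, -1.3961, 0.309307)–(-1.05894, -1.3961, -0.4244)  len=0.7337
  (v11,v14,v9) [+-+] → (-1.05894, -1.3961, -0.4244)–(-1.15861, -1.3961, -0.366853)  len=0.1151
  (v9,v14,v12) [+--] → (-1.15861, -1.3961, -0.366853)–(-1.79397, -1.3961, 0)  len=0.7337
  (v15,v0,v16) [-+-] → (1.79397, -1.3961, 0)–(1.15861, -1.3961, 0.366853)  len=0.7337
  (v16,v0,v1) [-++] → (1.15861, -1.3961, 0.366853)–(1.05894, -1.3961, 0.4244)  len=0.1151
  (v16,v1,v17) [-+-] → (1.05894, -1.3961, 0.4244)–(1.05894, -1.3961, -0.309307)  len=0.7337
  (v17,v1,v2) [-++] → (1.05894, -1.3961, -0.309307)–(1.05894, -1.3961, -0.4244)  len=0.1151
  (v17,v2,v15) [-+-] → (1.05894, -1.3961, -0.4244)–(1.51469, -1.3961, -0.161263)  len=0.5263
  (v15,v2,v0) [-++] → (1.51469, -1.3961, -0.161263)–(1.79397, -1.3961, 0)  len=0.3225

Chained into 2 loop(s):
  loop 1: 6 segments, perimeter = 2.5463
  loop 2: 6 segments, perimeter = 2.5463
Total perimeter = 5.093
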